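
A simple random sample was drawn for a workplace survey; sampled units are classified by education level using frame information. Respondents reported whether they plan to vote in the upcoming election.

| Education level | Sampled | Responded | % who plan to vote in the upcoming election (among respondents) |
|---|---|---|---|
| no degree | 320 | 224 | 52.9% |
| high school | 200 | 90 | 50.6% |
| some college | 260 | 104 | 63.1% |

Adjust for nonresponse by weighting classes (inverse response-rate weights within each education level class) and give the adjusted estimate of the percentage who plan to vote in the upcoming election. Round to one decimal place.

Response rates by class: no degree 224/320 = 70%, high school 90/200 = 45%, some college 104/260 = 40%.
Inverse-response-rate weighting restores each class to its sampled count, so class totals weight by n_sampled:
  no degree: 320 × 52.9 = 16,928
  high school: 200 × 50.6 = 10,120
  some college: 260 × 63.1 = 16,406
Adjusted estimate = 43,454 / 780 = 55.7103 → 55.7%.

55.7%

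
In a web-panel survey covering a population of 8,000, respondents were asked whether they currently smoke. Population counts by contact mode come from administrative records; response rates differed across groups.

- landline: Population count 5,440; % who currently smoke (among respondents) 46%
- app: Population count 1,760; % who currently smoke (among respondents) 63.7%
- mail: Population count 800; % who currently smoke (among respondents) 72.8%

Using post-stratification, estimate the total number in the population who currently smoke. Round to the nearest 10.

Apply each group's respondent rate to its population count:
  landline: 5,440 × 46% = 2502.4
  app: 1,760 × 63.7% = 1121.12
  mail: 800 × 72.8% = 582.4
Estimated total = 4205.92 → 4,210.

4,210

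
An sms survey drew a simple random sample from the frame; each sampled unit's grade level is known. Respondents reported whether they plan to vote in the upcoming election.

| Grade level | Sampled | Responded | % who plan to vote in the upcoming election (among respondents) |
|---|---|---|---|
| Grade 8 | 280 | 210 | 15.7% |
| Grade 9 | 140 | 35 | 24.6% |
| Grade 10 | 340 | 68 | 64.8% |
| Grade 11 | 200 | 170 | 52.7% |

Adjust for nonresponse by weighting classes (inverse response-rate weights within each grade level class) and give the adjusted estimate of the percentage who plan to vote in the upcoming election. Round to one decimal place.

Response rates by class: Grade 8 210/280 = 75%, Grade 9 35/140 = 25%, Grade 10 68/340 = 20%, Grade 11 170/200 = 85%.
Weighting each respondent by the inverse class response rate inflates each class back to its sampled size, so the class weight is n_sampled:
  Grade 8: 280 × 15.7 = 4396
  Grade 9: 140 × 24.6 = 3444
  Grade 10: 340 × 64.8 = 22,032
  Grade 11: 200 × 52.7 = 10,540
Adjusted estimate = 40,412 / 960 = 42.0958 → 42.1%.

42.1%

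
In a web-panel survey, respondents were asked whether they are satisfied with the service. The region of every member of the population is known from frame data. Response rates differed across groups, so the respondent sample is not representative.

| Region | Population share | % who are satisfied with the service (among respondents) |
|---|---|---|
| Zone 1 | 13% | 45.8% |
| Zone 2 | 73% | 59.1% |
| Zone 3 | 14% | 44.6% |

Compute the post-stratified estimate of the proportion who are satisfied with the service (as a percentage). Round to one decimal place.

55.3%

Each cell contributes population-share × respondent value:
  Zone 1: 0.13 × 45.8 = 5.954
  Zone 2: 0.73 × 59.1 = 43.143
  Zone 3: 0.14 × 44.6 = 6.244
Post-stratified estimate = 55.341 → 55.3%.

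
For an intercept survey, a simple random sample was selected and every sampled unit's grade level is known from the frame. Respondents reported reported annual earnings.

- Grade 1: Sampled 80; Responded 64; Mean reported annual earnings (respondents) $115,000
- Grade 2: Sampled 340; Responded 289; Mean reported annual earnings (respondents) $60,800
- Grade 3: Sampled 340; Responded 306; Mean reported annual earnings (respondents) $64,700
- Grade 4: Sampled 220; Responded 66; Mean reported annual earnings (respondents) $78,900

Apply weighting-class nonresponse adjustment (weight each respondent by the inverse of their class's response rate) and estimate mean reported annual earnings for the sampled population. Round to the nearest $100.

$70,600

Response rates by class: Grade 1 64/80 = 80%, Grade 2 289/340 = 85%, Grade 3 306/340 = 90%, Grade 4 66/220 = 30%.
Weighting each respondent by the inverse class response rate inflates each class back to its sampled size, so the class weight is n_sampled:
  Grade 1: 80 × 115,000 = 9,200,000
  Grade 2: 340 × 60,800 = 20,672,000
  Grade 3: 340 × 64,700 = 21,998,000
  Grade 4: 220 × 78,900 = 17,358,000
Adjusted estimate = 69,228,000 / 980 = 70640.8 → $70,600.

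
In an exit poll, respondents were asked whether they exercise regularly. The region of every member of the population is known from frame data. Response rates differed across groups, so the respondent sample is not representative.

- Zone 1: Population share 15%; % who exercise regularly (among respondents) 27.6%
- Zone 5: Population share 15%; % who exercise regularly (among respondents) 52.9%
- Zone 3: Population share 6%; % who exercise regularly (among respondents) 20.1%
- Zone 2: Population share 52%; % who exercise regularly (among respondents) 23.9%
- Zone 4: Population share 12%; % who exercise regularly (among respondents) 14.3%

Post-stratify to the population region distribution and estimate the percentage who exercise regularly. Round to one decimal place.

Reweight to the known region distribution:
  Zone 1: 0.15 × 27.6 = 4.14
  Zone 5: 0.15 × 52.9 = 7.935
  Zone 3: 0.06 × 20.1 = 1.206
  Zone 2: 0.52 × 23.9 = 12.428
  Zone 4: 0.12 × 14.3 = 1.716
Post-stratified estimate = 27.425 → 27.4%.

27.4%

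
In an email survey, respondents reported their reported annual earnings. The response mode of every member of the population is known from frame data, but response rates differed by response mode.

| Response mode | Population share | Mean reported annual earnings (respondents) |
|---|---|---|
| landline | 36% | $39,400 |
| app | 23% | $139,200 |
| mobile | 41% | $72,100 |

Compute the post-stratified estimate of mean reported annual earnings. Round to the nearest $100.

$75,800

Post-stratification weights by population share, not respondent share:
  landline: 0.36 × 39,400 = 14,184
  app: 0.23 × 139,200 = 32,016
  mobile: 0.41 × 72,100 = 29,561
Post-stratified estimate = 75,761 → $75,800.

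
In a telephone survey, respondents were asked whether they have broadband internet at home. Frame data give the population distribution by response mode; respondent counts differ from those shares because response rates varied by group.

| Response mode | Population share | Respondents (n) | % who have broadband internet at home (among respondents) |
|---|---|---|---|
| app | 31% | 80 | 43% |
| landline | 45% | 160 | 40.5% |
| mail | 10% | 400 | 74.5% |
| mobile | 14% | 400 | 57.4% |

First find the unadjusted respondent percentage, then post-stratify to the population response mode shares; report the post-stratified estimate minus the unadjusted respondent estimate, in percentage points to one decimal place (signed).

-13.2 percentage points

Naive respondent-only estimate (weights = respondent counts):
  (80/1040)×43 + (160/1040)×40.5 + (400/1040)×74.5 + (400/1040)×57.4 = 60.2692%
Post-stratifying to population shares instead:
  0.31×43 + 0.45×40.5 + 0.1×74.5 + 0.14×57.4 = 47.041%
Difference = 47.041 − 60.2692 = -13.2282 pp.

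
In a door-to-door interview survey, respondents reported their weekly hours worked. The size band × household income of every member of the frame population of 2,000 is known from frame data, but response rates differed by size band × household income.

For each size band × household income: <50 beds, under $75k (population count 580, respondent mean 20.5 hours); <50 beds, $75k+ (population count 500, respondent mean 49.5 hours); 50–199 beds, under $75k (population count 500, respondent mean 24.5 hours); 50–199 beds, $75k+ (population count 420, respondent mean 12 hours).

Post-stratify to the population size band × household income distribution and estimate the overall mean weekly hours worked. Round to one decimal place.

27.0

Weight each group's respondent value by its population share:
  <50 beds, under $75k: (580/2,000) × 20.5 = 5.945
  <50 beds, $75k+: (500/2,000) × 49.5 = 12.375
  50–199 beds, under $75k: (500/2,000) × 24.5 = 6.125
  50–199 beds, $75k+: (420/2,000) × 12 = 2.52
Post-stratified estimate = 26.965 → 27.0.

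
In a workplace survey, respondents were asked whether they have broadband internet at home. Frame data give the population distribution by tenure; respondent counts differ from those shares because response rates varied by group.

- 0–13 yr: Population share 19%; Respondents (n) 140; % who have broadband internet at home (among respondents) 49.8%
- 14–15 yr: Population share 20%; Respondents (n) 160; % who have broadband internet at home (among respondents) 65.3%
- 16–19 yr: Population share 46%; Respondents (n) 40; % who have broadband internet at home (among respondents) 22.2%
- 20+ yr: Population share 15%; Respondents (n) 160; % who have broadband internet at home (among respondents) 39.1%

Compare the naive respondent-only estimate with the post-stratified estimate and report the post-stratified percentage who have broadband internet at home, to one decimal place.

38.6%

Unadjusted (pooled respondent) estimate weights by respondent counts:
  (140/500)×49.8 + (160/500)×65.3 + (40/500)×22.2 + (160/500)×39.1 = 49.128%
Reweighting by population tenure shares:
  0.19×49.8 + 0.2×65.3 + 0.46×22.2 + 0.15×39.1 = 38.599%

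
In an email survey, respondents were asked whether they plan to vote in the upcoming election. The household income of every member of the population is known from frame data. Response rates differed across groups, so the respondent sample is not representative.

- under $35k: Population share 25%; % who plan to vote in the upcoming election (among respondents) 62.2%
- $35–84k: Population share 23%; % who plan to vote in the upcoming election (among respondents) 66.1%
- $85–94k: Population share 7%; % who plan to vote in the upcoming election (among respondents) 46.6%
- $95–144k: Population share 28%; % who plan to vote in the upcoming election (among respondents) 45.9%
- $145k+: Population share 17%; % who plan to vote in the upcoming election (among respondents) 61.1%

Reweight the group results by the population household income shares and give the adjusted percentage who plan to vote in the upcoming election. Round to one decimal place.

Each cell contributes population-share × respondent value:
  under $35k: 0.25 × 62.2 = 15.55
  $35–84k: 0.23 × 66.1 = 15.203
  $85–94k: 0.07 × 46.6 = 3.262
  $95–144k: 0.28 × 45.9 = 12.852
  $145k+: 0.17 × 61.1 = 10.387
Post-stratified estimate = 57.254 → 57.3%.

57.3%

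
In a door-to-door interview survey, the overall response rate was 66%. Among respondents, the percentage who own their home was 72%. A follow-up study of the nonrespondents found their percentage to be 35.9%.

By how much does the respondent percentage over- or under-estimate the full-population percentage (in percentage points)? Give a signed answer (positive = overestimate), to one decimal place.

+12.3 percentage points

Nonresponse fraction = 1 − 0.66 = 0.34.
Bias = (nonresponse fraction) × (respondent percentage − nonrespondent percentage)
     = 0.34 × (72 − 35.9) = 0.34 × 36.1 = 12.274.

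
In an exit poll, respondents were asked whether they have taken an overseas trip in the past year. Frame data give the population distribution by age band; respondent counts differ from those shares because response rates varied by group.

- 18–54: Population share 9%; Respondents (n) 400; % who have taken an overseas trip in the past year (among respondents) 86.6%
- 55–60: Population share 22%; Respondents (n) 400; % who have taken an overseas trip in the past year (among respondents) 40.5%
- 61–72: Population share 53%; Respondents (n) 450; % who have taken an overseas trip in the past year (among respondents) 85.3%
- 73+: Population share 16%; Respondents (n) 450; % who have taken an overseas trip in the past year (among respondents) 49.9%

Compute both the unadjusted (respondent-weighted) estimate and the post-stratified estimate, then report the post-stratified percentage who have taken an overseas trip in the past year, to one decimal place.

69.9%

Naive respondent-only estimate (weights = respondent counts):
  (400/1700)×86.6 + (400/1700)×40.5 + (450/1700)×85.3 + (450/1700)×49.9 = 65.6941%
Reweighting by population age band shares:
  0.09×86.6 + 0.22×40.5 + 0.53×85.3 + 0.16×49.9 = 69.897%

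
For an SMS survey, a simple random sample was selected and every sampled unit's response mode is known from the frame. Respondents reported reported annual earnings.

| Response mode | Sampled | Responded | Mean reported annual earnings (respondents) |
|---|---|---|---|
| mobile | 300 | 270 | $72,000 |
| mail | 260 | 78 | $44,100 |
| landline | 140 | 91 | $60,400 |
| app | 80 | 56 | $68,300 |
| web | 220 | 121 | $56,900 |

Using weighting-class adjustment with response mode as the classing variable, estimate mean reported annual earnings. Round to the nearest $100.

$59,500

Class response rates: mobile 270/300 = 90%, mail 78/260 = 30%, landline 91/140 = 65%, app 56/80 = 70%, web 121/220 = 55%.
Each respondent's weight = sampled/responded in their class; summing within a class gives n_sampled, so:
  mobile: 300 × 72,000 = 21,600,000
  mail: 260 × 44,100 = 11,466,000
  landline: 140 × 60,400 = 8,456,000
  app: 80 × 68,300 = 5,464,000
  web: 220 × 56,900 = 12,518,000
Adjusted estimate = 59,504,000 / 1,000 = 59,504 → $59,500.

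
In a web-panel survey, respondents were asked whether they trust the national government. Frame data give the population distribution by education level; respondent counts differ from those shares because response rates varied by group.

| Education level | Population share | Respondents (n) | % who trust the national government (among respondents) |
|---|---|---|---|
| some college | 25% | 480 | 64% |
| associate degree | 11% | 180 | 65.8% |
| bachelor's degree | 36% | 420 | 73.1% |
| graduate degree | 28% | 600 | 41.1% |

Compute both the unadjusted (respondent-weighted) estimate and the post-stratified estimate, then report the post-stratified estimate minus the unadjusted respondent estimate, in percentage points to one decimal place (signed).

+2.8 percentage points

Unadjusted (pooled respondent) estimate weights by respondent counts:
  (480/1680)×64 + (180/1680)×65.8 + (420/1680)×73.1 + (600/1680)×41.1 = 58.2893%
Reweighting by population education level shares:
  0.25×64 + 0.11×65.8 + 0.36×73.1 + 0.28×41.1 = 61.062%
Difference = 61.062 − 58.2893 = 2.7727 pp.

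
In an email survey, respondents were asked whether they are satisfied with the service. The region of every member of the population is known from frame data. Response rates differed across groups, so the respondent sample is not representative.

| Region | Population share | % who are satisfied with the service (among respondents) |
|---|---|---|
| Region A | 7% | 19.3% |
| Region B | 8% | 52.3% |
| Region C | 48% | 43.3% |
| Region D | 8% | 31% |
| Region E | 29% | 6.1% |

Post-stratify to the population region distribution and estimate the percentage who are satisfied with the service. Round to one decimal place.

30.6%

Each cell contributes population-share × respondent value:
  Region A: 0.07 × 19.3 = 1.351
  Region B: 0.08 × 52.3 = 4.184
  Region C: 0.48 × 43.3 = 20.784
  Region D: 0.08 × 31 = 2.48
  Region E: 0.29 × 6.1 = 1.769
Post-stratified estimate = 30.568 → 30.6%.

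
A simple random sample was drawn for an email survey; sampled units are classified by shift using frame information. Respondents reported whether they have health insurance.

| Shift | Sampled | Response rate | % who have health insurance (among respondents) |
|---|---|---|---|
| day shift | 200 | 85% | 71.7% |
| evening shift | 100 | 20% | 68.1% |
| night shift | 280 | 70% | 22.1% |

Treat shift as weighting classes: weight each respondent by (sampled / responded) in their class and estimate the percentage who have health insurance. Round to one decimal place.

47.1%

Inverse-response-rate weighting restores each class to its sampled count, so class totals weight by n_sampled:
  day shift: 200 × 71.7 = 14,340
  evening shift: 100 × 68.1 = 6810
  night shift: 280 × 22.1 = 6188
Adjusted estimate = 27,338 / 580 = 47.1345 → 47.1%.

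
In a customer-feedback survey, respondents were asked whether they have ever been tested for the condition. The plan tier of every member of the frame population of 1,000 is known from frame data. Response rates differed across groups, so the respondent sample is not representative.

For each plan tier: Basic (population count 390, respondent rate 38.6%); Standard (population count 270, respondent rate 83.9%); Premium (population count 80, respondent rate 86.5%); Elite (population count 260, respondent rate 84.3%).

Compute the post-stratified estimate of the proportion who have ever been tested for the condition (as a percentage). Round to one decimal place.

Weight each group's respondent value by its population share:
  Basic: (390/1,000) × 38.6 = 15.054
  Standard: (270/1,000) × 83.9 = 22.653
  Premium: (80/1,000) × 86.5 = 6.92
  Elite: (260/1,000) × 84.3 = 21.918
Post-stratified estimate = 66.545 → 66.5%.

66.5%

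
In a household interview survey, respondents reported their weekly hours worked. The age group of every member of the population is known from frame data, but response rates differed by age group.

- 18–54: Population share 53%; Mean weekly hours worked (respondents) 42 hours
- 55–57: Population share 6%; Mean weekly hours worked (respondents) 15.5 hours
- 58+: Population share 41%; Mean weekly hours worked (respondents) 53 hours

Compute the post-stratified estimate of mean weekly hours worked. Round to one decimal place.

Each cell contributes population-share × respondent value:
  18–54: 0.53 × 42 = 22.26
  55–57: 0.06 × 15.5 = 0.93
  58+: 0.41 × 53 = 21.73
Post-stratified estimate = 44.92 → 44.9.

44.9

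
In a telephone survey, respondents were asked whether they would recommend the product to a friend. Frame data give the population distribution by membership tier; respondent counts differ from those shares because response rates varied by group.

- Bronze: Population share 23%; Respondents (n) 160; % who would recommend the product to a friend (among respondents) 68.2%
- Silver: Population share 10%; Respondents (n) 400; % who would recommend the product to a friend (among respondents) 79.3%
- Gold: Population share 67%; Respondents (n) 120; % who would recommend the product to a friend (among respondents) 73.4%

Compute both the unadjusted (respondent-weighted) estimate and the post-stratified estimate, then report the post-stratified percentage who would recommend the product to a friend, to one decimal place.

Unadjusted (pooled respondent) estimate weights by respondent counts:
  (160/680)×68.2 + (400/680)×79.3 + (120/680)×73.4 = 75.6471%
Post-stratified estimate weights by population shares:
  0.23×68.2 + 0.1×79.3 + 0.67×73.4 = 72.794%

72.8%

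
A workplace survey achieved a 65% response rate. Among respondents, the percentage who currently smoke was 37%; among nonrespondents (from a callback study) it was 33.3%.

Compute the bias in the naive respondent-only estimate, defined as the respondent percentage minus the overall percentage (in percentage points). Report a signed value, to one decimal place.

Nonresponse fraction = 1 − 0.65 = 0.35.
Bias = (nonresponse fraction) × (respondent percentage − nonrespondent percentage)
     = 0.35 × (37 − 33.3) = 0.35 × 3.7 = 1.295.

+1.3 percentage points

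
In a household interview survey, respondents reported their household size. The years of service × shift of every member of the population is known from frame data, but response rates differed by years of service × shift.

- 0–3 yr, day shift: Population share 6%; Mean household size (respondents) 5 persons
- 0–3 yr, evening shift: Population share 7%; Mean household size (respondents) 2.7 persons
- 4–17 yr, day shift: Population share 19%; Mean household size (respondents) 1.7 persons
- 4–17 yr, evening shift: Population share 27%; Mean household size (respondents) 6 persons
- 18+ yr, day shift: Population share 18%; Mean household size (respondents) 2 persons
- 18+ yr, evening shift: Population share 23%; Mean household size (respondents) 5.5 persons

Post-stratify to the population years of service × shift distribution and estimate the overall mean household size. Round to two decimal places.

4.06

Post-stratification weights by population share, not respondent share:
  0–3 yr, day shift: 0.06 × 5 = 0.3
  0–3 yr, evening shift: 0.07 × 2.7 = 0.189
  4–17 yr, day shift: 0.19 × 1.7 = 0.323
  4–17 yr, evening shift: 0.27 × 6 = 1.62
  18+ yr, day shift: 0.18 × 2 = 0.36
  18+ yr, evening shift: 0.23 × 5.5 = 1.265
Post-stratified estimate = 4.057 → 4.06.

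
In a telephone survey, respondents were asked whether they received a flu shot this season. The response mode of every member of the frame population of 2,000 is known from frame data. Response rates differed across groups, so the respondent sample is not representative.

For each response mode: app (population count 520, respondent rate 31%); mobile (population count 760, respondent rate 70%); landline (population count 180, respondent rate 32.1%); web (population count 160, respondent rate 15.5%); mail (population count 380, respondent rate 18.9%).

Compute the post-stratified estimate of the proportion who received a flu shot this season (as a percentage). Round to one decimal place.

42.4%

Post-stratification weights by population share, not respondent share:
  app: (520/2,000) × 31 = 8.06
  mobile: (760/2,000) × 70 = 26.6
  landline: (180/2,000) × 32.1 = 2.889
  web: (160/2,000) × 15.5 = 1.24
  mail: (380/2,000) × 18.9 = 3.591
Post-stratified estimate = 42.38 → 42.4%.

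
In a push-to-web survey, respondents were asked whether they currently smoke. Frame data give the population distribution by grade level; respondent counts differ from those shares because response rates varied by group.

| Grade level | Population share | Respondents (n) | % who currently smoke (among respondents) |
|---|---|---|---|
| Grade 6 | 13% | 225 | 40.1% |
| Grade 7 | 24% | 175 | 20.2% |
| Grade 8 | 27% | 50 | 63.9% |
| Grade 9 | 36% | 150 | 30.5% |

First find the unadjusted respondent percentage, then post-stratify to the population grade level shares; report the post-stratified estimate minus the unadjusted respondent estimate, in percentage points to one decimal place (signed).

Unadjusted (pooled respondent) estimate weights by respondent counts:
  (225/600)×40.1 + (175/600)×20.2 + (50/600)×63.9 + (150/600)×30.5 = 33.8792%
Post-stratified estimate weights by population shares:
  0.13×40.1 + 0.24×20.2 + 0.27×63.9 + 0.36×30.5 = 38.294%
Difference = 38.294 − 33.8792 = 4.4148 pp.

+4.4 percentage points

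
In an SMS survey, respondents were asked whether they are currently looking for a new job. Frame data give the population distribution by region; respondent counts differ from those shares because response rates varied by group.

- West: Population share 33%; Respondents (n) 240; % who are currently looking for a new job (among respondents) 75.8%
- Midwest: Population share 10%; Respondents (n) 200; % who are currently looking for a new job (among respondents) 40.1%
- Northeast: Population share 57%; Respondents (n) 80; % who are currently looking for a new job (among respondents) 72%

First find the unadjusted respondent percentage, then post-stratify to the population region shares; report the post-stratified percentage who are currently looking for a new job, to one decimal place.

70.1%

Without adjustment, the pooled respondent share is:
  (240/520)×75.8 + (200/520)×40.1 + (80/520)×72 = 61.4846%
Post-stratified estimate weights by population shares:
  0.33×75.8 + 0.1×40.1 + 0.57×72 = 70.064%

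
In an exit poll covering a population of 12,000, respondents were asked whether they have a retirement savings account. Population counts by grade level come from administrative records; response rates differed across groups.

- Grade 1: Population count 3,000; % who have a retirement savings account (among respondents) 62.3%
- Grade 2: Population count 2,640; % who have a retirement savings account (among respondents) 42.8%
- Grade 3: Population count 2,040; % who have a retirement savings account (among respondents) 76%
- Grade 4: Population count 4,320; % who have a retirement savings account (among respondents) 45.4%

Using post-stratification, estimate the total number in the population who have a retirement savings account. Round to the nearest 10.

Apply each group's respondent rate to its population count:
  Grade 1: 3,000 × 62.3% = 1869
  Grade 2: 2,640 × 42.8% = 1129.92
  Grade 3: 2,040 × 76% = 1550.4
  Grade 4: 4,320 × 45.4% = 1961.28
Estimated total = 6510.6 → 6,510.

6,510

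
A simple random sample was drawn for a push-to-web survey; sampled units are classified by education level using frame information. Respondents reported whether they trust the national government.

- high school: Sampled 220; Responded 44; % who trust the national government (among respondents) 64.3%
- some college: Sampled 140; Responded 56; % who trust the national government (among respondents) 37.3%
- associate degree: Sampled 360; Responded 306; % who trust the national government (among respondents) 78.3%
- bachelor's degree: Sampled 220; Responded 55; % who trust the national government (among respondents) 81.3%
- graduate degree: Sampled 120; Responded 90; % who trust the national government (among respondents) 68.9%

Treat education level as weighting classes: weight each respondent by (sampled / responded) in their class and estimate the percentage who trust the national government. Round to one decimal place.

Class response rates: high school 44/220 = 20%, some college 56/140 = 40%, associate degree 306/360 = 85%, bachelor's degree 55/220 = 25%, graduate degree 90/120 = 75%.
Weighting each respondent by the inverse class response rate inflates each class back to its sampled size, so the class weight is n_sampled:
  high school: 220 × 64.3 = 14,146
  some college: 140 × 37.3 = 5222
  associate degree: 360 × 78.3 = 28,188
  bachelor's degree: 220 × 81.3 = 17,886
  graduate degree: 120 × 68.9 = 8268
Adjusted estimate = 73,710 / 1,060 = 69.5377 → 69.5%.

69.5%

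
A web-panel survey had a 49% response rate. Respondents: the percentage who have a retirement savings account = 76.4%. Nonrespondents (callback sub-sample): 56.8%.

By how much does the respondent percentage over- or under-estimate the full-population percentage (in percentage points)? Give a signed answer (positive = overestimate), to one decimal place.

Nonresponse fraction = 1 − 0.49 = 0.51.
Bias = (nonresponse fraction) × (respondent percentage − nonrespondent percentage)
     = 0.51 × (76.4 − 56.8) = 0.51 × 19.6 = 9.996.

+10.0 percentage points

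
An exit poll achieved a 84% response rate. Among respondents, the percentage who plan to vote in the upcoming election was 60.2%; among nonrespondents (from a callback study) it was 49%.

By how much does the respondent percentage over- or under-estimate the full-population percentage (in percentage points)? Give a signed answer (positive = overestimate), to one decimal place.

+1.8 percentage points

Nonresponse fraction = 1 − 0.84 = 0.16.
Bias = (nonresponse fraction) × (respondent percentage − nonrespondent percentage)
     = 0.16 × (60.2 − 49) = 0.16 × 11.2 = 1.792.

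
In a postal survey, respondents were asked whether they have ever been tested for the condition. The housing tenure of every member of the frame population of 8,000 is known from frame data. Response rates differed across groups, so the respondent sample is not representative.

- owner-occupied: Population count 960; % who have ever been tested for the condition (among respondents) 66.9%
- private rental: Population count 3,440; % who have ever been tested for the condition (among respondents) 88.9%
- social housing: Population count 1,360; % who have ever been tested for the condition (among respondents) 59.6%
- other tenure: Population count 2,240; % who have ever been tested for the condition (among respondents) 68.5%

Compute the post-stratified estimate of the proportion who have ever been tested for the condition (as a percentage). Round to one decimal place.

75.6%

Reweight to the known housing tenure distribution:
  owner-occupied: (960/8,000) × 66.9 = 8.028
  private rental: (3,440/8,000) × 88.9 = 38.227
  social housing: (1,360/8,000) × 59.6 = 10.132
  other tenure: (2,240/8,000) × 68.5 = 19.18
Post-stratified estimate = 75.567 → 75.6%.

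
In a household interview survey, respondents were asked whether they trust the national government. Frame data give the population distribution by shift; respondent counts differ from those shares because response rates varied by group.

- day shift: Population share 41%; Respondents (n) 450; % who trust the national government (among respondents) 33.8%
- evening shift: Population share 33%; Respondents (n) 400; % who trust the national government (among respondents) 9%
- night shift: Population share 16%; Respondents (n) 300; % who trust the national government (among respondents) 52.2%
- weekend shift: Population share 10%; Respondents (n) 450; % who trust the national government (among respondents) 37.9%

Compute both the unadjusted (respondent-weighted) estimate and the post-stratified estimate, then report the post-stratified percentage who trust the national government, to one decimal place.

Unadjusted (pooled respondent) estimate weights by respondent counts:
  (450/1600)×33.8 + (400/1600)×9 + (300/1600)×52.2 + (450/1600)×37.9 = 32.2031%
Reweighting by population shift shares:
  0.41×33.8 + 0.33×9 + 0.16×52.2 + 0.1×37.9 = 28.97%

29.0%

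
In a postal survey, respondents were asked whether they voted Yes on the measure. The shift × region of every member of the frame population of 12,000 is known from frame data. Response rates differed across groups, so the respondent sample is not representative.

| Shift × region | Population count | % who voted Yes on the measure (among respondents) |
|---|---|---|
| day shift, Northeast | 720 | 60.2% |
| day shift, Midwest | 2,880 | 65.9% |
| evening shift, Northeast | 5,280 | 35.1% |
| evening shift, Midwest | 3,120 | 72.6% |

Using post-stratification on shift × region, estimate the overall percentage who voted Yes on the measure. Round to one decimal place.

Reweight to the known shift × region distribution:
  day shift, Northeast: (720/12,000) × 60.2 = 3.612
  day shift, Midwest: (2,880/12,000) × 65.9 = 15.816
  evening shift, Northeast: (5,280/12,000) × 35.1 = 15.444
  evening shift, Midwest: (3,120/12,000) × 72.6 = 18.876
Post-stratified estimate = 53.748 → 53.7%.

53.7%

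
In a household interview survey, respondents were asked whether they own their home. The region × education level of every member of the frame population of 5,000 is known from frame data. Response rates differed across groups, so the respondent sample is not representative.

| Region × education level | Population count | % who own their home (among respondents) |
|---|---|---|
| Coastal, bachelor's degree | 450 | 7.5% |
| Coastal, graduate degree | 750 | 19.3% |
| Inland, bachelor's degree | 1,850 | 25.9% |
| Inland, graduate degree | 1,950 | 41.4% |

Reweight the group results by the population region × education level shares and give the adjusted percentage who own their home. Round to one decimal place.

Post-stratification weights by population share, not respondent share:
  Coastal, bachelor's degree: (450/5,000) × 7.5 = 0.675
  Coastal, graduate degree: (750/5,000) × 19.3 = 2.895
  Inland, bachelor's degree: (1,850/5,000) × 25.9 = 9.583
  Inland, graduate degree: (1,950/5,000) × 41.4 = 16.146
Post-stratified estimate = 29.299 → 29.3%.

29.3%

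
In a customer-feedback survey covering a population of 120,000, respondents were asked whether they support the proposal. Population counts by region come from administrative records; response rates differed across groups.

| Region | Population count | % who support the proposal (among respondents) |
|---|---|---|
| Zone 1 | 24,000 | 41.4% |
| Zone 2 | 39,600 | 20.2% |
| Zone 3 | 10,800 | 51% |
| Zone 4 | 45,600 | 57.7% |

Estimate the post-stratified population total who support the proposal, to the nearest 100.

Estimated count per cell = population count × respondent percentage:
  Zone 1: 24,000 × 41.4% = 9936
  Zone 2: 39,600 × 20.2% = 7999.2
  Zone 3: 10,800 × 51% = 5508
  Zone 4: 45,600 × 57.7% = 26311.2
Estimated total = 49754.4 → 49,800.

49,800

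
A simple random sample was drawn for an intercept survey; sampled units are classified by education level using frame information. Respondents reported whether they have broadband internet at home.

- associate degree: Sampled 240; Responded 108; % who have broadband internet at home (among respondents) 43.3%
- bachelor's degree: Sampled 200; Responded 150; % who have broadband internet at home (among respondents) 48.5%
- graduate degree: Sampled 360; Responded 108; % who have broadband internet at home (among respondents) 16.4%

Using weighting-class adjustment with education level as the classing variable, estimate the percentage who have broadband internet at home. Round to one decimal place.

32.5%

Response rates by class: associate degree 108/240 = 45%, bachelor's degree 150/200 = 75%, graduate degree 108/360 = 30%.
Inverse-response-rate weighting restores each class to its sampled count, so class totals weight by n_sampled:
  associate degree: 240 × 43.3 = 10,392
  bachelor's degree: 200 × 48.5 = 9700
  graduate degree: 360 × 16.4 = 5904
Adjusted estimate = 25,996 / 800 = 32.495 → 32.5%.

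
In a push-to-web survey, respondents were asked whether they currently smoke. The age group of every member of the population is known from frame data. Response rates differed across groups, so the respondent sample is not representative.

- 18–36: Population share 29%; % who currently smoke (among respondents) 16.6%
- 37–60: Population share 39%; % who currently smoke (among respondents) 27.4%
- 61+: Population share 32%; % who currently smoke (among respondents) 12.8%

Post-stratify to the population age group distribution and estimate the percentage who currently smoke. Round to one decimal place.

19.6%

Weight each group's respondent value by its population share:
  18–36: 0.29 × 16.6 = 4.814
  37–60: 0.39 × 27.4 = 10.686
  61+: 0.32 × 12.8 = 4.096
Post-stratified estimate = 19.596 → 19.6%.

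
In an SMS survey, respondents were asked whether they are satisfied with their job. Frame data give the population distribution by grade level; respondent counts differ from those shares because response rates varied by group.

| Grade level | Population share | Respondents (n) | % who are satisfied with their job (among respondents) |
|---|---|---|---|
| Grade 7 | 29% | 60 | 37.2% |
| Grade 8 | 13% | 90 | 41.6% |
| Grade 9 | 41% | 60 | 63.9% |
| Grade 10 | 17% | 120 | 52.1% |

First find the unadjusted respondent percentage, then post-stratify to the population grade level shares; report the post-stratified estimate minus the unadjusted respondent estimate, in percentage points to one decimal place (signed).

+2.6 percentage points

Naive respondent-only estimate (weights = respondent counts):
  (60/330)×37.2 + (90/330)×41.6 + (60/330)×63.9 + (120/330)×52.1 = 48.6727%
Post-stratified estimate weights by population shares:
  0.29×37.2 + 0.13×41.6 + 0.41×63.9 + 0.17×52.1 = 51.252%
Difference = 51.252 − 48.6727 = 2.5793 pp.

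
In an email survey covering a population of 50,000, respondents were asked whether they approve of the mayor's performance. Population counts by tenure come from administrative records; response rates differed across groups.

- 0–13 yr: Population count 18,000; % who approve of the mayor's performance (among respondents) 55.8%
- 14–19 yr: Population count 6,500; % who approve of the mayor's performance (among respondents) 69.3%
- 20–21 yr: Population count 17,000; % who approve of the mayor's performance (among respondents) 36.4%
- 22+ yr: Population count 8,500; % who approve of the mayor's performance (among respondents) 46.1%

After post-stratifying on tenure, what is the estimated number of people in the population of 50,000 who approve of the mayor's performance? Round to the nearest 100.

24,700

Each cell contributes its population count × the respondent rate:
  0–13 yr: 18,000 × 55.8% = 10,044
  14–19 yr: 6,500 × 69.3% = 4504.5
  20–21 yr: 17,000 × 36.4% = 6188
  22+ yr: 8,500 × 46.1% = 3918.5
Estimated total = 24,655 → 24,700.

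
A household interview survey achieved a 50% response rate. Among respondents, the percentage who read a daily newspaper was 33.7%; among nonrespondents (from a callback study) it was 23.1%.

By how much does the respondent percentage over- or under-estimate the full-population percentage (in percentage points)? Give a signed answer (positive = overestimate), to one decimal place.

+5.3 percentage points

Nonresponse fraction = 1 − 0.5 = 0.5.
Bias = (nonresponse fraction) × (respondent percentage − nonrespondent percentage)
     = 0.5 × (33.7 − 23.1) = 0.5 × 10.6 = 5.3.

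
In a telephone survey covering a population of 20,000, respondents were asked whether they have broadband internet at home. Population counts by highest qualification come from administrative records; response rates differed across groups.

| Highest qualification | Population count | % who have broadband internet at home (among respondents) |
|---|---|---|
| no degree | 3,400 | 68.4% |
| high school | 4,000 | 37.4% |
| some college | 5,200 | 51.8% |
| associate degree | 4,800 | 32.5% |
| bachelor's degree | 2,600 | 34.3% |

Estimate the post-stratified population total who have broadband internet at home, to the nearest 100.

9,000

Apply each group's respondent rate to its population count:
  no degree: 3,400 × 68.4% = 2325.6
  high school: 4,000 × 37.4% = 1496
  some college: 5,200 × 51.8% = 2693.6
  associate degree: 4,800 × 32.5% = 1560
  bachelor's degree: 2,600 × 34.3% = 891.8
Estimated total = 8967 → 9,000.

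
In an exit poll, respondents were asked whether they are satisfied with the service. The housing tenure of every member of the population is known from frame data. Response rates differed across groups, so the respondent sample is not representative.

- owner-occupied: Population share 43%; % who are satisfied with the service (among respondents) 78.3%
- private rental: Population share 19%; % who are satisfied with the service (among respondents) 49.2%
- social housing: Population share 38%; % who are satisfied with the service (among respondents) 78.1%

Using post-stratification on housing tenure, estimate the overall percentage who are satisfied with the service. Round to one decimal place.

72.7%

Weight each group's respondent value by its population share:
  owner-occupied: 0.43 × 78.3 = 33.669
  private rental: 0.19 × 49.2 = 9.348
  social housing: 0.38 × 78.1 = 29.678
Post-stratified estimate = 72.695 → 72.7%.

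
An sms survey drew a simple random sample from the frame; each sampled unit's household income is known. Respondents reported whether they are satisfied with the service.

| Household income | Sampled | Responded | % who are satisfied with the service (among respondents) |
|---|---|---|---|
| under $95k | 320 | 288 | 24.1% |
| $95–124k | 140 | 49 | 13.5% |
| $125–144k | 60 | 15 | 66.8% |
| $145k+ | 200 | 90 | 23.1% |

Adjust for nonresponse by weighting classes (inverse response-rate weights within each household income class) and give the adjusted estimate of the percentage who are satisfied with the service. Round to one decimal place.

25.3%

Response rates by class: under $95k 288/320 = 90%, $95–124k 49/140 = 35%, $125–144k 15/60 = 25%, $145k+ 90/200 = 45%.
Weighting each respondent by the inverse class response rate inflates each class back to its sampled size, so the class weight is n_sampled:
  under $95k: 320 × 24.1 = 7712
  $95–124k: 140 × 13.5 = 1890
  $125–144k: 60 × 66.8 = 4008
  $145k+: 200 × 23.1 = 4620
Adjusted estimate = 18,230 / 720 = 25.3194 → 25.3%.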